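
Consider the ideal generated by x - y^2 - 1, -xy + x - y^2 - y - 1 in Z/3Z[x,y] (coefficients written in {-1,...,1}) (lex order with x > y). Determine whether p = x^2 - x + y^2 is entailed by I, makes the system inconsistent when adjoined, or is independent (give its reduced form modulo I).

First compute the reduced Gröbner basis of I by Buchberger's algorithm.
f_1 = x - y^2 - 1, LT = x.
f_2 = -xy + x - y^2 - y - 1, LT = xy.

S(f_1,f_2): lcm = xy. S = x - y^3 - y^2 + y - 1.
  leading term x: subtract (1)·f_1 from x - y^3 - y^2 + y - 1 → -y^3 + y
  leading term y^3: no divisor's leading term divides it; move -y^3 to the remainder.
  leading term y: no divisor's leading term divides it; move y to the remainder.
  remainder -y^3 + y ≠ 0; add h_3 = -y^3 + y to the basis.

The other S-polynomials (S(f_1,h_3), S(f_2,h_3)) all reduce to 0 modulo the current basis, so we have a Gröbner basis.
Inter-reduce: drop elements whose leading term is divisible by another's, tail-reduce, and make monic.
Reduced Gröbner basis: {x - y^2 - 1, y^3 - y}.
Label its elements g_1 = x - y^2 - 1, g_2 = y^3 - y.

Reduce p = x^2 - x + y^2 modulo G:
  leading term x^2: subtract (x)·g_1 from x^2 - x + y^2 → xy^2 + y^2
  leading term xy^2: subtract (y^2)·g_1 from xy^2 + y^2 → y^4 - y^2
  leading term y^4: subtract (y)·g_2 from y^4 - y^2 → 0
  normal form = 0.
Since the normal form is 0, p ∈ I.

Ideal membership is decidable via reduction modulo a Gröbner basis.

x^2 - x + y^2 lies in I (it reduces to 0).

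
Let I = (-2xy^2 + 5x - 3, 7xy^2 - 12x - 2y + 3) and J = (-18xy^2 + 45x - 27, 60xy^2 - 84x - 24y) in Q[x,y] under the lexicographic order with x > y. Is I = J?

Yes, the ideals are equal.

Two ideals are equal iff their reduced Gröbner bases coincide (the reduced basis is unique for a fixed ordering).
Buchberger on the first generating set:
f_1 = -2xy^2 + 5x - 3, LT = xy^2.
f_2 = 7xy^2 - 12x - 2y + 3, LT = xy^2.

S(f_1,f_2): lcm = xy^2. S = -11/14x + 2/7y + 15/14.
  leading term x: no divisor's leading term divides it; move -11/14x to the remainder.
  leading term y: no divisor's leading term divides it; move 2/7y to the remainder.
  leading term 1: no divisor's leading term divides it; move 15/14 to the remainder.
  remainder -11/14x + 2/7y + 15/14 ≠ 0; add g_3 = -11/14x + 2/7y + 15/14 to the basis.

S(f_1,g_3): lcm = xy^2. S = -5/2x + 4/11y^3 + 15/11y^2 + 3/2.
  leading term x: subtract (35/11)·g_3 from -5/2x + 4/11y^3 + 15/11y^2 + 3/2 → 4/11y^3 + 15/11y^2 - 10/11y - 21/11
  leading term y^3: no divisor's leading term divides it; move 4/11y^3 to the remainder.
  leading term y^2: no divisor's leading term divides it; move 15/11y^2 to the remainder.
  leading term y: no divisor's leading term divides it; move -10/11y to the remainder.
  leading term 1: no divisor's leading term divides it; move -21/11 to the remainder.
  remainder 4/11y^3 + 15/11y^2 - 10/11y - 21/11 ≠ 0; add g_4 = 4/11y^3 + 15/11y^2 - 10/11y - 21/11 to the basis.

The other S-polynomials (S(f_2,g_3), S(f_1,g_4), S(f_2,g_4), S(g_3,g_4)) all reduce to 0 modulo the current basis, so we have a Gröbner basis.
Inter-reduce: drop elements whose leading term is divisible by another's, tail-reduce, and make monic.
Reduced Gröbner basis: {x - 4/11y - 15/11, y^3 + 15/4y^2 - 5/2y - 21/4}.

Buchberger on the second generating set:
h_1 = -18xy^2 + 45x - 27, LT = xy^2.
h_2 = 60xy^2 - 84x - 24y, LT = xy^2.

S(h_1,h_2): lcm = xy^2. S = -11/10x + 2/5y + 3/2.
  leading term x: no divisor's leading term divides it; move -11/10x to the remainder.
  leading term y: no divisor's leading term divides it; move 2/5y to the remainder.
  leading term 1: no divisor's leading term divides it; move 3/2 to the remainder.
  remainder -11/10x + 2/5y + 3/2 ≠ 0; add k_3 = -11/10x + 2/5y + 3/2 to the basis.

S(h_1,k_3): lcm = xy^2. S = -5/2x + 4/11y^3 + 15/11y^2 + 3/2.
  leading term x: subtract (25/11)·k_3 from -5/2x + 4/11y^3 + 15/11y^2 + 3/2 → 4/11y^3 + 15/11y^2 - 10/11y - 21/11
  leading term y^3: no divisor's leading term divides it; move 4/11y^3 to the remainder.
  leading term y^2: no divisor's leading term divides it; move 15/11y^2 to the remainder.
  leading term y: no divisor's leading term divides it; move -10/11y to the remainder.
  leading term 1: no divisor's leading term divides it; move -21/11 to the remainder.
  remainder 4/11y^3 + 15/11y^2 - 10/11y - 21/11 ≠ 0; add k_4 = 4/11y^3 + 15/11y^2 - 10/11y - 21/11 to the basis.

The other S-polynomials (S(h_2,k_3), S(h_1,k_4), S(h_2,k_4), S(k_3,k_4)) all reduce to 0 modulo the current basis, so we have a Gröbner basis.
Inter-reduce: drop elements whose leading term is divisible by another's, tail-reduce, and make monic.
Reduced Gröbner basis: {x - 4/11y - 15/11, y^3 + 15/4y^2 - 5/2y - 21/4}.

The two bases agree; hence the ideals are identical.
The same test decides containment: I ⊆ J iff every generator of I reduces to 0 modulo a Gröbner basis of J.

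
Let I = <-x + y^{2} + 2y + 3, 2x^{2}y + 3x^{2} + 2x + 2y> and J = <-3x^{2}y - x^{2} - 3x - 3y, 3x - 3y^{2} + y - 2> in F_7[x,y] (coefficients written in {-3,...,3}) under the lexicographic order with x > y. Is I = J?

Yes, the ideals are equal.

Equality of ideals is decidable: compute both reduced Gröbner bases (unique for the ordering) and check whether they agree.
Buchberger on the first generating set:
f_1 = -x + y^{2} + 2y + 3, LT = x.
f_2 = 2x^{2}y + 3x^{2} + 2x + 2y, LT = x^{2}y.

S(f_1,f_2): lcm = x^{2}y. S = 2x^{2} - xy^{3} - 2xy^{2} - 3xy - x - y.
  leading term x^{2}: subtract (-2x)·f_1 from 2x^{2} - xy^{3} - 2xy^{2} - 3xy - x - y → -xy^{3} + xy - 2x - y
  leading term xy^{3}: subtract (y^{3})·f_1 from -xy^{3} + xy - 2x - y → xy - 2x - y^{5} - 2y^{4} - 3y^{3} - y
  leading term xy: subtract (-y)·f_1 from xy - 2x - y^{5} - 2y^{4} - 3y^{3} - y → -2x - y^{5} - 2y^{4} - 2y^{3} + 2y^{2} + 2y
  leading term x: subtract (2)·f_1 from -2x - y^{5} - 2y^{4} - 2y^{3} + 2y^{2} + 2y → -y^{5} - 2y^{4} - 2y^{3} - 2y + 1
  leading term y^{5}: no divisor's leading term divides it; move -y^{5} to the remainder.
  leading term y^{4}: no divisor's leading term divides it; move -2y^{4} to the remainder.
  leading term y^{3}: no divisor's leading term divides it; move -2y^{3} to the remainder.
  leading term y: no divisor's leading term divides it; move -2y to the remainder.
  leading term 1: no divisor's leading term divides it; move 1 to the remainder.
  remainder -y^{5} - 2y^{4} - 2y^{3} - 2y + 1 ≠ 0; add g_3 = -y^{5} - 2y^{4} - 2y^{3} - 2y + 1 to the basis.

The other S-polynomials (S(f_1,g_3), S(f_2,g_3)) all reduce to 0 modulo the current basis, so we have a Gröbner basis.
Inter-reduce: drop elements whose leading term is divisible by another's, tail-reduce, and make monic.
Reduced Gröbner basis: {x - y^{2} - 2y - 3, y^{5} + 2y^{4} + 2y^{3} + 2y - 1}.

Buchberger on the second generating set:
h_1 = -3x^{2}y - x^{2} - 3x - 3y, LT = x^{2}y.
h_2 = 3x - 3y^{2} + y - 2, LT = x.

S(h_1,h_2): lcm = x^{2}y. S = -2x^{2} + xy^{3} + 2xy^{2} + 3xy + x + y.
  leading term x^{2}: subtract (-3x)·h_2 from -2x^{2} + xy^{3} + 2xy^{2} + 3xy + x + y → xy^{3} - xy + 2x + y
  leading term xy^{3}: subtract (-2y^{3})·h_2 from xy^{3} - xy + 2x + y → -xy + 2x + y^{5} + 2y^{4} + 3y^{3} + y
  leading term xy: subtract (2y)·h_2 from -xy + 2x + y^{5} + 2y^{4} + 3y^{3} + y → 2x + y^{5} + 2y^{4} + 2y^{3} - 2y^{2} - 2y
  leading term x: subtract (3)·h_2 from 2x + y^{5} + 2y^{4} + 2y^{3} - 2y^{2} - 2y → y^{5} + 2y^{4} + 2y^{3} + 2y - 1
  leading term y^{5}: no divisor's leading term divides it; move y^{5} to the remainder.
  leading term y^{4}: no divisor's leading term divides it; move 2y^{4} to the remainder.
  leading term y^{3}: no divisor's leading term divides it; move 2y^{3} to the remainder.
  leading term y: no divisor's leading term divides it; move 2y to the remainder.
  leading term 1: no divisor's leading term divides it; move -1 to the remainder.
  remainder y^{5} + 2y^{4} + 2y^{3} + 2y - 1 ≠ 0; add k_3 = y^{5} + 2y^{4} + 2y^{3} + 2y - 1 to the basis.

The other S-polynomials (S(h_1,k_3), S(h_2,k_3)) all reduce to 0 modulo the current basis, so we have a Gröbner basis.
Inter-reduce: drop elements whose leading term is divisible by another's, tail-reduce, and make monic.
Reduced Gröbner basis: {x - y^{2} - 2y - 3, y^{5} + 2y^{4} + 2y^{3} + 2y - 1}.

Same reduced basis, so the two generating sets span the same ideal.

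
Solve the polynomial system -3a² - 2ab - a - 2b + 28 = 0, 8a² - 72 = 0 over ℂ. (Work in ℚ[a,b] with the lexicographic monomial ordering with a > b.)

{(-3, -1), (3, -1/4)}

Compute a lex Gröbner basis by Buchberger's algorithm.
f_1 = -3a² - 2ab - a - 2b + 28, LT = a².
f_2 = 8a² - 72, LT = a².

S(f_1,f_2): lcm = a². S = ⅔ab + ⅓a + ⅔b - ⅓.
  reduce S modulo (f_1, f_2):
  remainder ⅔ab + ⅓a + ⅔b - ⅓ ≠ 0; add h_3 = ⅔ab + ⅓a + ⅔b - ⅓ to the basis.

S(f_1,h_3): lcm = a²b. S = -½a² + ⅔ab² - ⅔ab + ½a + ⅔b² - 28/3b.
  reduce S modulo (f_1, f_2, h_3):
  remainder a - 8b - 5 ≠ 0; add h_4 = a - 8b - 5 to the basis.

S(h_3,h_4): lcm = ab. S = ½a + 8b² + 6b - ½.
  reduce S modulo (f_1, f_2, h_3, h_4):
  remainder 8b² + 10b + 2 ≠ 0; add h_5 = 8b² + 10b + 2 to the basis.

The other S-polynomials (S(f_2,h_3), S(f_1,h_4), S(f_2,h_4), S(f_1,h_5), S(f_2,h_5), S(h_3,h_5), S(h_4,h_5)) all reduce to 0 modulo the current basis, so we have a Gröbner basis.
Inter-reduce: drop elements whose leading term is divisible by another's, tail-reduce, and make monic.
Reduced Gröbner basis: {a - 8b - 5, b² + 5/4b + ¼}.

The lex basis is triangular: the last element involves only b. Solving b² + 5/4b + ¼ = 0 gives b ∈ {-1, -1/4}; substituting each value into the earlier elements determines the remaining variables.
  b = -1: the earlier basis element becomes a + 3 = 0, giving a = -3 — point (-3, -1).
  b = -1/4: the earlier basis element becomes a - 3 = 0, giving a = 3 — point (3, -1/4).
A lex Gröbner basis triangularizes the system, enabling back-substitution.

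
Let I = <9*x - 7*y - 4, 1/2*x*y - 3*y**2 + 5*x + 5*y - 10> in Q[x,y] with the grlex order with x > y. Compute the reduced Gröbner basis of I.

G = {y**2 - 164/47*y + 140/47, x - 7/9*y - 4/9}

f_1 = 9*x - 7*y - 4, LT = x.
f_2 = 1/2*x*y - 3*y**2 + 5*x + 5*y - 10, LT = x*y.

S(f_1,f_2): lcm = x*y. S = 47/9*y**2 - 10*x - 94/9*y + 20.
  leading term y**2: no divisor's leading term divides it; move 47/9*y**2 to the remainder.
  leading term x: subtract (-10/9)·f_1 from -10*x - 94/9*y + 20 → -164/9*y + 140/9
  leading term y: no divisor's leading term divides it; move -164/9*y to the remainder.
  leading term 1: no divisor's leading term divides it; move 140/9 to the remainder.
  remainder 47/9*y**2 - 164/9*y + 140/9 ≠ 0; add g_3 = 47/9*y**2 - 164/9*y + 140/9 to the basis.

S(f_1,g_3): leading monomials are coprime, so the S-polynomial reduces to 0 (Buchberger's first criterion).
S(f_2,g_3): lcm = x*y**2. S = -6*y**3 + 634/47*x*y + 10*y**2 - 140/47*x - 20*y.
  leading term y**3: subtract (-54/47*y)·g_3 from -6*y**3 + 634/47*x*y + 10*y**2 - 140/47*x - 20*y → 634/47*x*y - 514/47*y**2 - 140/47*x - 100/47*y
  leading term x*y: subtract (634/423*y)·f_1 from 634/47*x*y - 514/47*y**2 - 140/47*x - 100/47*y → -4/9*y**2 - 140/47*x + 1636/423*y
  leading term y**2: subtract (-4/47)·g_3 from -4/9*y**2 - 140/47*x + 1636/423*y → -140/47*x + 980/423*y + 560/423
  leading term x: subtract (-140/423)·f_1 from -140/47*x + 980/423*y + 560/423 → 0
  remainder 0.

Every S-polynomial of the final basis reduces to 0, so we have a Gröbner basis.
Inter-reduce: drop elements whose leading term is divisible by another's, tail-reduce, and make monic.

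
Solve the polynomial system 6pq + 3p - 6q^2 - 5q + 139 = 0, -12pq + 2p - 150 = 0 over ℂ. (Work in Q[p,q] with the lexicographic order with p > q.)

{(3, -4), (-25/2, 7/6), (-25/4, 13/6)}

Compute a lex Gröbner basis by Buchberger's algorithm.
f_1 = 6pq + 3p - 6q^2 - 5q + 139, LT = pq.
f_2 = -12pq + 2p - 150, LT = pq.

S(f_1,f_2): lcm = pq. S = 2/3p - q^2 - 5/6q + 32/3.
  leading term p: no divisor's leading term divides it; move 2/3p to the remainder.
  leading term q^2: no divisor's leading term divides it; move -q^2 to the remainder.
  leading term q: no divisor's leading term divides it; move -5/6q to the remainder.
  leading term 1: no divisor's leading term divides it; move 32/3 to the remainder.
  remainder 2/3p - q^2 - 5/6q + 32/3 ≠ 0; add h_3 = 2/3p - q^2 - 5/6q + 32/3 to the basis.

S(f_1,h_3): lcm = pq. S = 1/2p + 3/2q^3 + 1/4q^2 - 101/6q + 139/6.
  leading term p: subtract (3/4)·h_3 from 1/2p + 3/2q^3 + 1/4q^2 - 101/6q + 139/6 → 3/2q^3 + q^2 - 389/24q + 91/6
  leading term q^3: no divisor's leading term divides it; move 3/2q^3 to the remainder.
  leading term q^2: no divisor's leading term divides it; move q^2 to the remainder.
  leading term q: no divisor's leading term divides it; move -389/24q to the remainder.
  leading term 1: no divisor's leading term divides it; move 91/6 to the remainder.
  remainder 3/2q^3 + q^2 - 389/24q + 91/6 ≠ 0; add h_4 = 3/2q^3 + q^2 - 389/24q + 91/6 to the basis.

S(f_2,h_3): lcm = pq. S = -1/6p + 3/2q^3 + 5/4q^2 - 16q + 25/2.
  leading term p: subtract (-1/4)·h_3 from -1/6p + 3/2q^3 + 5/4q^2 - 16q + 25/2 → 3/2q^3 + q^2 - 389/24q + 91/6
  leading term q^3: subtract (1)·h_4 from 3/2q^3 + q^2 - 389/24q + 91/6 → 0
  remainder 0.

S(f_1,h_4): lcm = pq^3. S = -1/6pq^2 + 389/36pq - 91/9p - q^4 - 5/6q^3 + 139/6q^2.
  leading term pq^2: subtract (-1/36q)·f_1 from -1/6pq^2 + 389/36pq - 91/9p - q^4 - 5/6q^3 + 139/6q^2 → 98/9pq - 91/9p - q^4 - q^3 + 829/36q^2 + 139/36q
  leading term pq: subtract (49/27)·f_1 from 98/9pq - 91/9p - q^4 - q^3 + 829/36q^2 + 139/36q → -140/9p - q^4 - q^3 + 407/12q^2 + 1397/108q - 6811/27
  leading term p: subtract (-70/3)·h_3 from -140/9p - q^4 - q^3 + 407/12q^2 + 1397/108q - 6811/27 → -q^4 - q^3 + 127/12q^2 - 703/108q - 91/27
  leading term q^4: subtract (-2/3q)·h_4 from -q^4 - q^3 + 127/12q^2 - 703/108q - 91/27 → -1/3q^3 - 2/9q^2 + 389/108q - 91/27
  leading term q^3: subtract (-2/9)·h_4 from -1/3q^3 - 2/9q^2 + 389/108q - 91/27 → 0
  remainder 0.

S(f_2,h_4): lcm = pq^3. S = -5/6pq^2 + 389/36pq - 91/9p + 25/2q^2.
  leading term pq^2: subtract (-5/36q)·f_1 from -5/6pq^2 + 389/36pq - 91/9p + 25/2q^2 → 101/9pq - 91/9p - 5/6q^3 + 425/36q^2 + 695/36q
  leading term pq: subtract (101/54)·f_1 from 101/9pq - 91/9p - 5/6q^3 + 425/36q^2 + 695/36q → -283/18p - 5/6q^3 + 829/36q^2 + 3095/108q - 14039/54
  leading term p: subtract (-283/12)·h_3 from -283/18p - 5/6q^3 + 829/36q^2 + 3095/108q - 14039/54 → -5/6q^3 - 5/9q^2 + 1945/216q - 455/54
  leading term q^3: subtract (-5/9)·h_4 from -5/6q^3 - 5/9q^2 + 1945/216q - 455/54 → 0
  remainder 0.

S(h_3,h_4): leading monomials are coprime, so the S-polynomial reduces to 0 (Buchberger's first criterion).
Every S-polynomial of the final basis reduces to 0, so we have a Gröbner basis.
Inter-reduce: drop elements whose leading term is divisible by another's, tail-reduce, and make monic.
Reduced Gröbner basis: {p - 3/2q^2 - 5/4q + 16, q^3 + 2/3q^2 - 389/36q + 91/9}.

Elimination: the polynomial q^3 + 2/3q^2 - 389/36q + 91/9 lies in the elimination ideal for q, so q ∈ {-4, 7/6, 13/6}. For each such q, the remaining basis elements (now univariate) give the rest of the solution.
  q = -4: the earlier basis element becomes p - 3 = 0, giving p = 3 — point (3, -4).
  q = 7/6: the earlier basis element becomes p + 25/2 = 0, giving p = -25/2 — point (-25/2, 7/6).
  q = 13/6: the earlier basis element becomes p + 25/4 = 0, giving p = -25/4 — point (-25/4, 13/6).
Substituting each solution back into the original system confirms all equations vanish.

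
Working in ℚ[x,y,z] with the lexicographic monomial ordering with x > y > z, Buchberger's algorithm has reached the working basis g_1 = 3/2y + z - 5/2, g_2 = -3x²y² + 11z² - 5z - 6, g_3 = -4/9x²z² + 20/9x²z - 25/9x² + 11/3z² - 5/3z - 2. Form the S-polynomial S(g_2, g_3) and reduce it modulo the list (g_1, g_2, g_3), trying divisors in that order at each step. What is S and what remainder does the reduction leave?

lcm(LM(g_2), LM(g_3)) = x²y²z².
S = (lcm/LT(g_2))·g_2 − (lcm/LT(g_3))·g_3 = 5x²y²z - 25/4x²y² + 33/4y²z² - 15/4y²z - 9/2y² - 11/3z⁴ + 5/3z³ + 2z².
Reduce S modulo (g_1, g_2, g_3) in that order:
  leading term x²y²z: subtract (10/3x²yz)·g_1 from 5x²y²z - 25/4x²y² + 33/4y²z² - 15/4y²z - 9/2y² - 11/3z⁴ + 5/3z³ + 2z² → -25/4x²y² - 10/3x²yz² + 25/3x²yz + 33/4y²z² - 15/4y²z - 9/2y² - 11/3z⁴ + 5/3z³ + 2z²
  leading term x²y²: subtract (-25/6x²y)·g_1 from -25/4x²y² - 10/3x²yz² + 25/3x²yz + 33/4y²z² - 15/4y²z - 9/2y² - 11/3z⁴ + 5/3z³ + 2z² → -10/3x²yz² + 25/2x²yz - 125/12x²y + 33/4y²z² - 15/4y²z - 9/2y² - 11/3z⁴ + 5/3z³ + 2z²
  leading term x²yz²: subtract (-20/9x²z²)·g_1 from -10/3x²yz² + 25/2x²yz - 125/12x²y + 33/4y²z² - 15/4y²z - 9/2y² - 11/3z⁴ + 5/3z³ + 2z² → 25/2x²yz - 125/12x²y + 20/9x²z³ - 50/9x²z² + 33/4y²z² - 15/4y²z - 9/2y² - 11/3z⁴ + 5/3z³ + 2z²
  leading term x²yz: subtract (25/3x²z)·g_1 from 25/2x²yz - 125/12x²y + 20/9x²z³ - 50/9x²z² + 33/4y²z² - 15/4y²z - 9/2y² - 11/3z⁴ + 5/3z³ + 2z² → -125/12x²y + 20/9x²z³ - 125/9x²z² + 125/6x²z + 33/4y²z² - 15/4y²z - 9/2y² - 11/3z⁴ + 5/3z³ + 2z²
  leading term x²y: subtract (-125/18x²)·g_1 from -125/12x²y + 20/9x²z³ - 125/9x²z² + 125/6x²z + 33/4y²z² - 15/4y²z - 9/2y² - 11/3z⁴ + 5/3z³ + 2z² → 20/9x²z³ - 125/9x²z² + 250/9x²z - 625/36x² + 33/4y²z² - 15/4y²z - 9/2y² - 11/3z⁴ + 5/3z³ + 2z²
  leading term x²z³: subtract (-5z)·g_3 from 20/9x²z³ - 125/9x²z² + 250/9x²z - 625/36x² + 33/4y²z² - 15/4y²z - 9/2y² - 11/3z⁴ + 5/3z³ + 2z² → -25/9x²z² + 125/9x²z - 625/36x² + 33/4y²z² - 15/4y²z - 9/2y² - 11/3z⁴ + 20z³ - 19/3z² - 10z
  leading term x²z²: subtract (25/4)·g_3 from -25/9x²z² + 125/9x²z - 625/36x² + 33/4y²z² - 15/4y²z - 9/2y² - 11/3z⁴ + 20z³ - 19/3z² - 10z → 33/4y²z² - 15/4y²z - 9/2y² - 11/3z⁴ + 20z³ - 117/4z² + 5/12z + 25/2
  leading term y²z²: subtract (11/2yz²)·g_1 from 33/4y²z² - 15/4y²z - 9/2y² - 11/3z⁴ + 20z³ - 117/4z² + 5/12z + 25/2 → -15/4y²z - 9/2y² - 11/2yz³ + 55/4yz² - 11/3z⁴ + 20z³ - 117/4z² + 5/12z + 25/2
  leading term y²z: subtract (-5/2yz)·g_1 from -15/4y²z - 9/2y² - 11/2yz³ + 55/4yz² - 11/3z⁴ + 20z³ - 117/4z² + 5/12z + 25/2 → -9/2y² - 11/2yz³ + 65/4yz² - 25/4yz - 11/3z⁴ + 20z³ - 117/4z² + 5/12z + 25/2
  leading term y²: subtract (-3y)·g_1 from -9/2y² - 11/2yz³ + 65/4yz² - 25/4yz - 11/3z⁴ + 20z³ - 117/4z² + 5/12z + 25/2 → -11/2yz³ + 65/4yz² - 13/4yz - 15/2y - 11/3z⁴ + 20z³ - 117/4z² + 5/12z + 25/2
  leading term yz³: subtract (-11/3z³)·g_1 from -11/2yz³ + 65/4yz² - 13/4yz - 15/2y - 11/3z⁴ + 20z³ - 117/4z² + 5/12z + 25/2 → 65/4yz² - 13/4yz - 15/2y + 65/6z³ - 117/4z² + 5/12z + 25/2
  leading term yz²: subtract (65/6z²)·g_1 from 65/4yz² - 13/4yz - 15/2y + 65/6z³ - 117/4z² + 5/12z + 25/2 → -13/4yz - 15/2y - 13/6z² + 5/12z + 25/2
  leading term yz: subtract (-13/6z)·g_1 from -13/4yz - 15/2y - 13/6z² + 5/12z + 25/2 → -15/2y - 5z + 25/2
  leading term y: subtract (-5)·g_1 from -15/2y - 5z + 25/2 → 0
The remainder is 0, so this S-polynomial contributes no new basis element.

S(g_2, g_3) = 5x²y²z - 25/4x²y² + 33/4y²z² - 15/4y²z - 9/2y² - 11/3z⁴ + 5/3z³ + 2z²; remainder on division = 0.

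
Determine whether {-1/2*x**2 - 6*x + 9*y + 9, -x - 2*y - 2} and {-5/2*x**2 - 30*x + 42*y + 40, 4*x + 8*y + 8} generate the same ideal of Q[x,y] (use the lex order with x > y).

No, the ideals differ.

Equality of ideals is decidable: compute both reduced Gröbner bases (unique for the ordering) and check whether they agree.
Buchberger on the first generating set:
f_1 = -1/2*x**2 - 6*x + 9*y + 9, LT = x**2.
f_2 = -x - 2*y - 2, LT = x.

S(f_1,f_2): lcm = x**2. S = -2*x*y + 10*x - 18*y - 18.
  leading term x*y: subtract (2*y)·f_2 from -2*x*y + 10*x - 18*y - 18 → 10*x + 4*y**2 - 14*y - 18
  leading term x: subtract (-10)·f_2 from 10*x + 4*y**2 - 14*y - 18 → 4*y**2 - 34*y - 38
  leading term y**2: no divisor's leading term divides it; move 4*y**2 to the remainder.
  leading term y: no divisor's leading term divides it; move -34*y to the remainder.
  leading term 1: no divisor's leading term divides it; move -38 to the remainder.
  remainder 4*y**2 - 34*y - 38 ≠ 0; add g_3 = 4*y**2 - 34*y - 38 to the basis.

The other S-polynomials (S(f_1,g_3), S(f_2,g_3)) all reduce to 0 modulo the current basis, so we have a Gröbner basis.
Inter-reduce: drop elements whose leading term is divisible by another's, tail-reduce, and make monic.
Reduced Gröbner basis: {x + 2*y + 2, y**2 - 17/2*y - 19/2}.

Buchberger on the second generating set:
h_1 = -5/2*x**2 - 30*x + 42*y + 40, LT = x**2.
h_2 = 4*x + 8*y + 8, LT = x.

S(h_1,h_2): lcm = x**2. S = -2*x*y + 10*x - 84/5*y - 16.
  leading term x*y: subtract (-1/2*y)·h_2 from -2*x*y + 10*x - 84/5*y - 16 → 10*x + 4*y**2 - 64/5*y - 16
  leading term x: subtract (5/2)·h_2 from 10*x + 4*y**2 - 64/5*y - 16 → 4*y**2 - 164/5*y - 36
  leading term y**2: no divisor's leading term divides it; move 4*y**2 to the remainder.
  leading term y: no divisor's leading term divides it; move -164/5*y to the remainder.
  leading term 1: no divisor's leading term divides it; move -36 to the remainder.
  remainder 4*y**2 - 164/5*y - 36 ≠ 0; add k_3 = 4*y**2 - 164/5*y - 36 to the basis.

The other S-polynomials (S(h_1,k_3), S(h_2,k_3)) all reduce to 0 modulo the current basis, so we have a Gröbner basis.
Inter-reduce: drop elements whose leading term is divisible by another's, tail-reduce, and make monic.
Reduced Gröbner basis: {x + 2*y + 2, y**2 - 41/5*y - 9}.

Since the reduced bases disagree, the two ideals are not the same.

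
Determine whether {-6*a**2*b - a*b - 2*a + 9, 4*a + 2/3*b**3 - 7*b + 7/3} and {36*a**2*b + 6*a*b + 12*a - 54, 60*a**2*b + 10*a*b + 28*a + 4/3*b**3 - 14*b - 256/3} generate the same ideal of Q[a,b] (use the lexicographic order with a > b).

Yes, the ideals are equal.

Since reduced Gröbner bases are canonical representatives of ideals under a given ordering, it suffices to compute and compare them.
Buchberger on the first generating set:
f_1 = -6*a**2*b - a*b - 2*a + 9, LT = a**2*b.
f_2 = 4*a + 2/3*b**3 - 7*b + 7/3, LT = a.

S(f_1,f_2): lcm = a**2*b. S = -1/6*a*b**4 + 7/4*a*b**2 - 5/12*a*b + 1/3*a - 3/2.
  leading term a*b**4: subtract (-1/24*b**4)·f_2 from -1/6*a*b**4 + 7/4*a*b**2 - 5/12*a*b + 1/3*a - 3/2 → 7/4*a*b**2 - 5/12*a*b + 1/3*a + 1/36*b**7 - 7/24*b**5 + 7/72*b**4 - 3/2
  leading term a*b**2: subtract (7/16*b**2)·f_2 from 7/4*a*b**2 - 5/12*a*b + 1/3*a + 1/36*b**7 - 7/24*b**5 + 7/72*b**4 - 3/2 → -5/12*a*b + 1/3*a + 1/36*b**7 - 7/12*b**5 + 7/72*b**4 + 49/16*b**3 - 49/48*b**2 - 3/2
  leading term a*b: subtract (-5/48*b)·f_2 from -5/12*a*b + 1/3*a + 1/36*b**7 - 7/12*b**5 + 7/72*b**4 + 49/16*b**3 - 49/48*b**2 - 3/2 → 1/3*a + 1/36*b**7 - 7/12*b**5 + 1/6*b**4 + 49/16*b**3 - 7/4*b**2 + 35/144*b - 3/2
  leading term a: subtract (1/12)·f_2 from 1/3*a + 1/36*b**7 - 7/12*b**5 + 1/6*b**4 + 49/16*b**3 - 7/4*b**2 + 35/144*b - 3/2 → 1/36*b**7 - 7/12*b**5 + 1/6*b**4 + 433/144*b**3 - 7/4*b**2 + 119/144*b - 61/36
  leading term b**7: no divisor's leading term divides it; move 1/36*b**7 to the remainder.
  leading term b**5: no divisor's leading term divides it; move -7/12*b**5 to the remainder.
  leading term b**4: no divisor's leading term divides it; move 1/6*b**4 to the remainder.
  leading term b**3: no divisor's leading term divides it; move 433/144*b**3 to the remainder.
  leading term b**2: no divisor's leading term divides it; move -7/4*b**2 to the remainder.
  leading term b: no divisor's leading term divides it; move 119/144*b to the remainder.
  leading term 1: no divisor's leading term divides it; move -61/36 to the remainder.
  remainder 1/36*b**7 - 7/12*b**5 + 1/6*b**4 + 433/144*b**3 - 7/4*b**2 + 119/144*b - 61/36 ≠ 0; add g_3 = 1/36*b**7 - 7/12*b**5 + 1/6*b**4 + 433/144*b**3 - 7/4*b**2 + 119/144*b - 61/36 to the basis.

The other S-polynomials (S(f_1,g_3), S(f_2,g_3)) all reduce to 0 modulo the current basis, so we have a Gröbner basis.
Inter-reduce: drop elements whose leading term is divisible by another's, tail-reduce, and make monic.
Reduced Gröbner basis: {a + 1/6*b**3 - 7/4*b + 7/12, b**7 - 21*b**5 + 6*b**4 + 433/4*b**3 - 63*b**2 + 119/4*b - 61}.

Buchberger on the second generating set:
h_1 = 36*a**2*b + 6*a*b + 12*a - 54, LT = a**2*b.
h_2 = 60*a**2*b + 10*a*b + 28*a + 4/3*b**3 - 14*b - 256/3, LT = a**2*b.

S(h_1,h_2): lcm = a**2*b. S = -2/15*a - 1/45*b**3 + 7/30*b - 7/90.
  leading term a: no divisor's leading term divides it; move -2/15*a to the remainder.
  leading term b**3: no divisor's leading term divides it; move -1/45*b**3 to the remainder.
  leading term b: no divisor's leading term divides it; move 7/30*b to the remainder.
  leading term 1: no divisor's leading term divides it; move -7/90 to the remainder.
  remainder -2/15*a - 1/45*b**3 + 7/30*b - 7/90 ≠ 0; add k_3 = -2/15*a - 1/45*b**3 + 7/30*b - 7/90 to the basis.

S(h_1,k_3): lcm = a**2*b. S = -1/6*a*b**4 + 7/4*a*b**2 - 5/12*a*b + 1/3*a - 3/2.
  leading term a*b**4: subtract (5/4*b**4)·k_3 from -1/6*a*b**4 + 7/4*a*b**2 - 5/12*a*b + 1/3*a - 3/2 → 7/4*a*b**2 - 5/12*a*b + 1/3*a + 1/36*b**7 - 7/24*b**5 + 7/72*b**4 - 3/2
  leading term a*b**2: subtract (-105/8*b**2)·k_3 from 7/4*a*b**2 - 5/12*a*b + 1/3*a + 1/36*b**7 - 7/24*b**5 + 7/72*b**4 - 3/2 → -5/12*a*b + 1/3*a + 1/36*b**7 - 7/12*b**5 + 7/72*b**4 + 49/16*b**3 - 49/48*b**2 - 3/2
  leading term a*b: subtract (25/8*b)·k_3 from -5/12*a*b + 1/3*a + 1/36*b**7 - 7/12*b**5 + 7/72*b**4 + 49/16*b**3 - 49/48*b**2 - 3/2 → 1/3*a + 1/36*b**7 - 7/12*b**5 + 1/6*b**4 + 49/16*b**3 - 7/4*b**2 + 35/144*b - 3/2
  leading term a: subtract (-5/2)·k_3 from 1/3*a + 1/36*b**7 - 7/12*b**5 + 1/6*b**4 + 49/16*b**3 - 7/4*b**2 + 35/144*b - 3/2 → 1/36*b**7 - 7/12*b**5 + 1/6*b**4 + 433/144*b**3 - 7/4*b**2 + 119/144*b - 61/36
  leading term b**7: no divisor's leading term divides it; move 1/36*b**7 to the remainder.
  leading term b**5: no divisor's leading term divides it; move -7/12*b**5 to the remainder.
  leading term b**4: no divisor's leading term divides it; move 1/6*b**4 to the remainder.
  leading term b**3: no divisor's leading term divides it; move 433/144*b**3 to the remainder.
  leading term b**2: no divisor's leading term divides it; move -7/4*b**2 to the remainder.
  leading term b: no divisor's leading term divides it; move 119/144*b to the remainder.
  leading term 1: no divisor's leading term divides it; move -61/36 to the remainder.
  remainder 1/36*b**7 - 7/12*b**5 + 1/6*b**4 + 433/144*b**3 - 7/4*b**2 + 119/144*b - 61/36 ≠ 0; add k_4 = 1/36*b**7 - 7/12*b**5 + 1/6*b**4 + 433/144*b**3 - 7/4*b**2 + 119/144*b - 61/36 to the basis.

The other S-polynomials (S(h_2,k_3), S(h_1,k_4), S(h_2,k_4), S(k_3,k_4)) all reduce to 0 modulo the current basis, so we have a Gröbner basis.
Inter-reduce: drop elements whose leading term is divisible by another's, tail-reduce, and make monic.
Reduced Gröbner basis: {a + 1/6*b**3 - 7/4*b + 7/12, b**7 - 21*b**5 + 6*b**4 + 433/4*b**3 - 63*b**2 + 119/4*b - 61}.

Same reduced basis, so the two generating sets span the same ideal.
The same test decides containment: I ⊆ J iff every generator of I reduces to 0 modulo a Gröbner basis of J.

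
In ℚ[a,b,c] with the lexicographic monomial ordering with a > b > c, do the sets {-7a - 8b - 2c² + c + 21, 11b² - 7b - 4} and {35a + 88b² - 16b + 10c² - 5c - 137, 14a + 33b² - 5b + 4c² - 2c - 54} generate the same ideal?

Two ideals are equal iff their reduced Gröbner bases coincide (the reduced basis is unique for a fixed ordering).
Buchberger on the first generating set:
f_1 = -7a - 8b - 2c² + c + 21, LT = a.
f_2 = 11b² - 7b - 4, LT = b².

The S-polynomials (S(f_1,f_2)) all reduce to 0 modulo the current basis, so we have a Gröbner basis.
Inter-reduce: drop elements whose leading term is divisible by another's, tail-reduce, and make monic.
Reduced Gröbner basis: {a + 8/7b + 2/7c² - 1/7c - 3, b² - 7/11b - 4/11}.

Buchberger on the second generating set:
h_1 = 35a + 88b² - 16b + 10c² - 5c - 137, LT = a.
h_2 = 14a + 33b² - 5b + 4c² - 2c - 54, LT = a.

S(h_1,h_2): lcm = a. S = 11/70b² - 1/10b - 2/35.
  reduce S modulo (h_1, h_2):
  remainder 11/70b² - 1/10b - 2/35 ≠ 0; add k_3 = 11/70b² - 1/10b - 2/35 to the basis.

The other S-polynomials (S(h_1,k_3), S(h_2,k_3)) all reduce to 0 modulo the current basis, so we have a Gröbner basis.
Inter-reduce: drop elements whose leading term is divisible by another's, tail-reduce, and make monic.
Reduced Gröbner basis: {a + 8/7b + 2/7c² - 1/7c - 3, b² - 7/11b - 4/11}.

The two bases agree; hence the ideals are identical.

Yes, the ideals are equal.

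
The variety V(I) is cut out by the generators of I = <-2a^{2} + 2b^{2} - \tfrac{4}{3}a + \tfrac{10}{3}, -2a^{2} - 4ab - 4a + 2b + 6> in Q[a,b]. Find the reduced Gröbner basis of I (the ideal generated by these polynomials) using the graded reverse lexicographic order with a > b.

G = {b^{3} + \tfrac{20}{9}b^{2} - \tfrac{4}{27}a + \tfrac{5}{3}b + \tfrac{4}{27}, a^{2} - b^{2} + \tfrac{2}{3}a - \tfrac{5}{3}, ab + \tfrac{1}{2}b^{2} + \tfrac{2}{3}a - \tfrac{1}{2}b - \tfrac{2}{3}}

f_1 = -2a^{2} + 2b^{2} - \tfrac{4}{3}a + \tfrac{10}{3}, LT = a^{2}.
f_2 = -2a^{2} - 4ab - 4a + 2b + 6, LT = a^{2}.

S(f_1,f_2): lcm = a^{2}. S = -2ab - b^{2} - \tfrac{4}{3}a + b + \tfrac{4}{3}.
  leading term ab: no divisor's leading term divides it; move -2ab to the remainder.
  leading term b^{2}: no divisor's leading term divides it; move -b^{2} to the remainder.
  leading term a: no divisor's leading term divides it; move -\tfrac{4}{3}a to the remainder.
  leading term b: no divisor's leading term divides it; move b to the remainder.
  leading term 1: no divisor's leading term divides it; move \tfrac{4}{3} to the remainder.
  remainder -2ab - b^{2} - \tfrac{4}{3}a + b + \tfrac{4}{3} ≠ 0; add g_3 = -2ab - b^{2} - \tfrac{4}{3}a + b + \tfrac{4}{3} to the basis.

S(f_1,g_3): lcm = a^{2}b. S = -\tfrac{1}{2}ab^{2} - b^{3} - \tfrac{2}{3}a^{2} + \tfrac{7}{6}ab + \tfrac{2}{3}a - \tfrac{5}{3}b.
  leading term ab^{2}: subtract (\tfrac{1}{4}b)·g_3 from -\tfrac{1}{2}ab^{2} - b^{3} - \tfrac{2}{3}a^{2} + \tfrac{7}{6}ab + \tfrac{2}{3}a - \tfrac{5}{3}b → -\tfrac{3}{4}b^{3} - \tfrac{2}{3}a^{2} + \tfrac{3}{2}ab - \tfrac{1}{4}b^{2} + \tfrac{2}{3}a - 2b
  leading term b^{3}: no divisor's leading term divides it; move -\tfrac{3}{4}b^{3} to the remainder.
  leading term a^{2}: subtract (\tfrac{1}{3})·f_1 from -\tfrac{2}{3}a^{2} + \tfrac{3}{2}ab - \tfrac{1}{4}b^{2} + \tfrac{2}{3}a - 2b → \tfrac{3}{2}ab - \tfrac{11}{12}b^{2} + \tfrac{10}{9}a - 2b - \tfrac{10}{9}
  leading term ab: subtract (-\tfrac{3}{4})·g_3 from \tfrac{3}{2}ab - \tfrac{11}{12}b^{2} + \tfrac{10}{9}a - 2b - \tfrac{10}{9} → -\tfrac{5}{3}b^{2} + \tfrac{1}{9}a - \tfrac{5}{4}b - \tfrac{1}{9}
  leading term b^{2}: no divisor's leading term divides it; move -\tfrac{5}{3}b^{2} to the remainder.
  leading term a: no divisor's leading term divides it; move \tfrac{1}{9}a to the remainder.
  leading term b: no divisor's leading term divides it; move -\tfrac{5}{4}b to the remainder.
  leading term 1: no divisor's leading term divides it; move -\tfrac{1}{9} to the remainder.
  remainder -\tfrac{3}{4}b^{3} - \tfrac{5}{3}b^{2} + \tfrac{1}{9}a - \tfrac{5}{4}b - \tfrac{1}{9} ≠ 0; add g_4 = -\tfrac{3}{4}b^{3} - \tfrac{5}{3}b^{2} + \tfrac{1}{9}a - \tfrac{5}{4}b - \tfrac{1}{9} to the basis.

The other S-polynomials (S(f_2,g_3), S(f_1,g_4), S(f_2,g_4), S(g_3,g_4)) all reduce to 0 modulo the current basis, so we have a Gröbner basis.
Inter-reduce: drop elements whose leading term is divisible by another's, tail-reduce, and make monic.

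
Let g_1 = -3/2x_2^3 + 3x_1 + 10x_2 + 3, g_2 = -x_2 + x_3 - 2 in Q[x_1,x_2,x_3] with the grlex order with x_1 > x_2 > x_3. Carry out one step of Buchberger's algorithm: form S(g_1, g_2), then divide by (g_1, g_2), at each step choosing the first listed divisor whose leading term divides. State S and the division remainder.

lcm(LM(g_1), LM(g_2)) = x_2^3.
S = (lcm/LT(g_1))·g_1 − (lcm/LT(g_2))·g_2 = x_2^2x_3 - 2x_2^2 - 2x_1 - 20/3x_2 - 2.
Reduce S modulo (g_1, g_2) in that order:
  leading term x_2^2x_3: subtract (-x_2x_3)·g_2 from x_2^2x_3 - 2x_2^2 - 2x_1 - 20/3x_2 - 2 → x_2x_3^2 - 2x_2^2 - 2x_2x_3 - 2x_1 - 20/3x_2 - 2
  leading term x_2x_3^2: subtract (-x_3^2)·g_2 from x_2x_3^2 - 2x_2^2 - 2x_2x_3 - 2x_1 - 20/3x_2 - 2 → x_3^3 - 2x_2^2 - 2x_2x_3 - 2x_3^2 - 2x_1 - 20/3x_2 - 2
  leading term x_3^3: no divisor's leading term divides it; move x_3^3 to the remainder.
  leading term x_2^2: subtract (2x_2)·g_2 from -2x_2^2 - 2x_2x_3 - 2x_3^2 - 2x_1 - 20/3x_2 - 2 → -4x_2x_3 - 2x_3^2 - 2x_1 - 8/3x_2 - 2
  leading term x_2x_3: subtract (4x_3)·g_2 from -4x_2x_3 - 2x_3^2 - 2x_1 - 8/3x_2 - 2 → -6x_3^2 - 2x_1 - 8/3x_2 + 8x_3 - 2
  leading term x_3^2: no divisor's leading term divides it; move -6x_3^2 to the remainder.
  leading term x_1: no divisor's leading term divides it; move -2x_1 to the remainder.
  leading term x_2: subtract (8/3)·g_2 from -8/3x_2 + 8x_3 - 2 → 16/3x_3 + 10/3
  leading term x_3: no divisor's leading term divides it; move 16/3x_3 to the remainder.
  leading term 1: no divisor's leading term divides it; move 10/3 to the remainder.
The remainder x_3^3 - 6x_3^2 - 2x_1 + 16/3x_3 + 10/3 is nonzero, so it would be added as the next basis element.

S(g_1, g_2) = x_2^2x_3 - 2x_2^2 - 2x_1 - 20/3x_2 - 2; remainder on division = x_3^3 - 6x_3^2 - 2x_1 + 16/3x_3 + 10/3.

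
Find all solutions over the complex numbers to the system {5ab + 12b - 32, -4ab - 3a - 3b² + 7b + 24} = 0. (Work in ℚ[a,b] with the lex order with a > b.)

Compute a lex Gröbner basis by Buchberger's algorithm.
f_1 = 5ab + 12b - 32, LT = ab.
f_2 = -4ab - 3a - 3b² + 7b + 24, LT = ab.

S(f_1,f_2): lcm = ab. S = -¾a - ¾b² + 83/20b - ⅖.
  reduce S modulo (f_1, f_2):
  remainder -¾a - ¾b² + 83/20b - ⅖ ≠ 0; add h_3 = -¾a - ¾b² + 83/20b - ⅖ to the basis.

S(f_1,h_3): lcm = ab. S = -b³ + 83/15b² + 28/15b - 32/5.
  reduce S modulo (f_1, f_2, h_3):
  remainder -b³ + 83/15b² + 28/15b - 32/5 ≠ 0; add h_4 = -b³ + 83/15b² + 28/15b - 32/5 to the basis.

The other S-polynomials (S(f_2,h_3), S(f_1,h_4), S(f_2,h_4), S(h_3,h_4)) all reduce to 0 modulo the current basis, so we have a Gröbner basis.
Inter-reduce: drop elements whose leading term is divisible by another's, tail-reduce, and make monic.
Reduced Gröbner basis: {a + b² - 83/15b + 8/15, b³ - 83/15b² - 28/15b + 32/5}.

Elimination: the polynomial b³ - 83/15b² - 28/15b + 32/5 lies in the elimination ideal for b, so b ∈ {1, 34/15 - 2*sqrt(649)/15, 34/15 + 2*sqrt(649)/15}. For each such b, the remaining basis elements (now univariate) give the rest of the solution.
  b = 1: the earlier basis element becomes a - 4 = 0, giving a = 4 — point (4, 1).
  b = 34/15 - 2*sqrt(649)/15: the earlier basis element becomes a + 2*sqrt(649)/15 + 14/3 = 0, giving a = -14/3 - 2*sqrt(649)/15 — point (-14/3 - 2*sqrt(649)/15, 34/15 - 2*sqrt(649)/15).
  b = 34/15 + 2*sqrt(649)/15: the earlier basis element becomes a - 2*sqrt(649)/15 + 14/3 = 0, giving a = -14/3 + 2*sqrt(649)/15 — point (-14/3 + 2*sqrt(649)/15, 34/15 + 2*sqrt(649)/15).

{(4, 1), (-14/3 - 2*sqrt(649)/15, 34/15 - 2*sqrt(649)/15), (-14/3 + 2*sqrt(649)/15, 34/15 + 2*sqrt(649)/15)}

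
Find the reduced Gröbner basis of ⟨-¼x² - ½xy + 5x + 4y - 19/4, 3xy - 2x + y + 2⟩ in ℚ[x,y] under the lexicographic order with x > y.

G = {x + 75/4y² - 79/2y - 1, y³ - 208/75y² + 4/3y}

f_1 = -¼x² - ½xy + 5x + 4y - 19/4, LT = x².
f_2 = 3xy - 2x + y + 2, LT = xy.

S(f_1,f_2): lcm = x²y. S = ⅔x² + 2xy² - 61/3xy - ⅔x - 16y² + 19y.
  leading term x²: subtract (-8/3)·f_1 from ⅔x² + 2xy² - 61/3xy - ⅔x - 16y² + 19y → 2xy² - 65/3xy + 38/3x - 16y² + 89/3y - 38/3
  leading term xy²: subtract (⅔y)·f_2 from 2xy² - 65/3xy + 38/3x - 16y² + 89/3y - 38/3 → -61/3xy + 38/3x - 50/3y² + 85/3y - 38/3
  leading term xy: subtract (-61/9)·f_2 from -61/3xy + 38/3x - 50/3y² + 85/3y - 38/3 → -8/9x - 50/3y² + 316/9y + 8/9
  leading term x: no divisor's leading term divides it; move -8/9x to the remainder.
  leading term y²: no divisor's leading term divides it; move -50/3y² to the remainder.
  leading term y: no divisor's leading term divides it; move 316/9y to the remainder.
  leading term 1: no divisor's leading term divides it; move 8/9 to the remainder.
  remainder -8/9x - 50/3y² + 316/9y + 8/9 ≠ 0; add g_3 = -8/9x - 50/3y² + 316/9y + 8/9 to the basis.

S(f_2,g_3): lcm = xy. S = -⅔x - 75/4y³ + 79/2y² + 4/3y + ⅔.
  leading term x: subtract (¾)·g_3 from -⅔x - 75/4y³ + 79/2y² + 4/3y + ⅔ → -75/4y³ + 52y² - 25y
  leading term y³: no divisor's leading term divides it; move -75/4y³ to the remainder.
  leading term y²: no divisor's leading term divides it; move 52y² to the remainder.
  leading term y: no divisor's leading term divides it; move -25y to the remainder.
  remainder -75/4y³ + 52y² - 25y ≠ 0; add g_4 = -75/4y³ + 52y² - 25y to the basis.

The other S-polynomials (S(f_1,g_3), S(f_1,g_4), S(f_2,g_4), S(g_3,g_4)) all reduce to 0 modulo the current basis, so we have a Gröbner basis.
Inter-reduce: drop elements whose leading term is divisible by another's, tail-reduce, and make monic.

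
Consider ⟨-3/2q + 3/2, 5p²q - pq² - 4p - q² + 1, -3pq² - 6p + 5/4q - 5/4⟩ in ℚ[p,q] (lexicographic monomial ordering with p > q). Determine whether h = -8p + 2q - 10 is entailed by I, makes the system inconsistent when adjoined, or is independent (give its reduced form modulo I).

Adjoining -8p + 2q - 10 makes the ideal the whole ring: the system is inconsistent.

First compute the reduced Gröbner basis of I by Buchberger's algorithm.
f_1 = -3/2q + 3/2, LT = q.
f_2 = 5p²q - pq² - 4p - q² + 1, LT = p²q.
f_3 = -3pq² - 6p + 5/4q - 5/4, LT = pq².

S(f_1,f_2): lcm = p²q. S = -p² + ⅕pq² + ⅘p + ⅕q² - ⅕.
  leading term p²: no divisor's leading term divides it; move -p² to the remainder.
  leading term pq²: subtract (-2/15pq)·f_1 from ⅕pq² + ⅘p + ⅕q² - ⅕ → ⅕pq + ⅘p + ⅕q² - ⅕
  leading term pq: subtract (-2/15p)·f_1 from ⅕pq + ⅘p + ⅕q² - ⅕ → p + ⅕q² - ⅕
  leading term p: no divisor's leading term divides it; move p to the remainder.
  leading term q²: subtract (-2/15q)·f_1 from ⅕q² - ⅕ → ⅕q - ⅕
  leading term q: subtract (-2/15)·f_1 from ⅕q - ⅕ → 0
  remainder -p² + p ≠ 0; add k_4 = -p² + p to the basis.

S(f_1,f_3): lcm = pq². S = -pq - 2p + 5/12q - 5/12.
  leading term pq: subtract (⅔p)·f_1 from -pq - 2p + 5/12q - 5/12 → -3p + 5/12q - 5/12
  leading term p: no divisor's leading term divides it; move -3p to the remainder.
  leading term q: subtract (-5/18)·f_1 from 5/12q - 5/12 → 0
  remainder -3p ≠ 0; add k_5 = -3p to the basis.

The other S-polynomials (S(f_2,f_3), S(f_1,k_4), S(f_2,k_4), S(f_3,k_4), S(f_1,k_5), S(f_2,k_5), S(f_3,k_5), S(k_4,k_5)) all reduce to 0 modulo the current basis, so we have a Gröbner basis.
Inter-reduce: drop elements whose leading term is divisible by another's, tail-reduce, and make monic.
Reduced Gröbner basis: {p, q - 1}.
Label its elements g_1 = p, g_2 = q - 1.

Reduce h = -8p + 2q - 10 modulo G:
  leading term p: subtract (-8)·g_1 from -8p + 2q - 10 → 2q - 10
  leading term q: subtract (2)·g_2 from 2q - 10 → -8
  leading term 1: no divisor's leading term divides it; move -8 to the remainder.
  normal form = -8.
The normal form is nonzero, so h ∉ I. Since h minus its normal form lies in I, I + (h) = I + (r) where r = -8; decide whether this ideal is the whole ring.
Here r = -8 is a nonzero constant, hence a unit: 1 ∈ I + (h), the Gröbner basis of I + (h) is {1}, and the enlarged system has no common solution — adjoining h is inconsistent.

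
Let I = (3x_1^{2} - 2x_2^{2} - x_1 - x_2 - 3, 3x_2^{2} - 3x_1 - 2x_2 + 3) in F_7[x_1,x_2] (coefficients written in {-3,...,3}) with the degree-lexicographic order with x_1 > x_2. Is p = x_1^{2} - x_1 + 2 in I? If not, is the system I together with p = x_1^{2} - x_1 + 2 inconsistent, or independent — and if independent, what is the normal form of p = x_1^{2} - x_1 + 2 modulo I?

First compute the reduced Gröbner basis of I by Buchberger's algorithm.
f_1 = 3x_1^{2} - 2x_2^{2} - x_1 - x_2 - 3, LT = x_1^{2}.
f_2 = 3x_2^{2} - 3x_1 - 2x_2 + 3, LT = x_2^{2}.

S(f_1,f_2): leading monomials are coprime, so the S-polynomial reduces to 0 (Buchberger's first criterion).
Every S-polynomial of the final basis reduces to 0, so we have a Gröbner basis.
Inter-reduce: drop elements whose leading term is divisible by another's, tail-reduce, and make monic.
Reduced Gröbner basis: {x_1^{2} - x_1 + 2, x_2^{2} - x_1 - 3x_2 + 1}.
Label its elements g_1 = x_1^{2} - x_1 + 2, g_2 = x_2^{2} - x_1 - 3x_2 + 1.

Reduce p = x_1^{2} - x_1 + 2 modulo G:
  leading term x_1^{2}: subtract (1)·g_1 from x_1^{2} - x_1 + 2 → 0
  normal form = 0.
Since the normal form is 0, p ∈ I.

x_1^{2} - x_1 + 2 lies in I (it reduces to 0).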